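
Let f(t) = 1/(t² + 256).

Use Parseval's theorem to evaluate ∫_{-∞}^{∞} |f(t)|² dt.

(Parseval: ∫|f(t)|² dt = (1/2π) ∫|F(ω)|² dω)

∫|f(t)|² dt = \frac{\pi}{8192}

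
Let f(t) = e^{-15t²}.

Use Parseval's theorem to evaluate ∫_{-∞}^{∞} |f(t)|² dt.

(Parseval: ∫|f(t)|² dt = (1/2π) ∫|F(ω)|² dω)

∫|f(t)|² dt = \frac{\sqrt{30} \sqrt{\pi}}{30}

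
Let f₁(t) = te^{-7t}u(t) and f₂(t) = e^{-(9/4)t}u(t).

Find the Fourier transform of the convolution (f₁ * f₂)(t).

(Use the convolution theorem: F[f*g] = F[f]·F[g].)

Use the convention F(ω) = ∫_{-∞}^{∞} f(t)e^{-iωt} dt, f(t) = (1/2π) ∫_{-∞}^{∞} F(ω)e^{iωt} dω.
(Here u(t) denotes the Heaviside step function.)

F[f₁*f₂](ω) = \frac{4}{\left(i \omega + 7\right)^{2} \left(4 i \omega + 9\right)}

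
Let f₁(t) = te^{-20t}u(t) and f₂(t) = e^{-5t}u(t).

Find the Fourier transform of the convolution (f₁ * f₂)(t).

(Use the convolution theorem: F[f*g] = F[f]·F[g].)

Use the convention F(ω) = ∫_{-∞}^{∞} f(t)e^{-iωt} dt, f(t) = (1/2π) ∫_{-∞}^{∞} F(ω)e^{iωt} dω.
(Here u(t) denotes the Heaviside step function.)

F[f₁*f₂](ω) = \frac{1}{\left(i \omega + 5\right) \left(i \omega + 20\right)^{2}}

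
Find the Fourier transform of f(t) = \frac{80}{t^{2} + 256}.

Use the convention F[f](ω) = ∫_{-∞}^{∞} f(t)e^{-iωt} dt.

F(ω) = 5 \pi e^{- 16 \left|{\omega}\right|}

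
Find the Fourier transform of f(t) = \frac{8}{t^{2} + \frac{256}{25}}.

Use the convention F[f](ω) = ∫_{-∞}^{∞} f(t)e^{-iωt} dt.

F(ω) = \frac{5 \pi e^{- \frac{16 \left|{\omega}\right|}{5}}}{2}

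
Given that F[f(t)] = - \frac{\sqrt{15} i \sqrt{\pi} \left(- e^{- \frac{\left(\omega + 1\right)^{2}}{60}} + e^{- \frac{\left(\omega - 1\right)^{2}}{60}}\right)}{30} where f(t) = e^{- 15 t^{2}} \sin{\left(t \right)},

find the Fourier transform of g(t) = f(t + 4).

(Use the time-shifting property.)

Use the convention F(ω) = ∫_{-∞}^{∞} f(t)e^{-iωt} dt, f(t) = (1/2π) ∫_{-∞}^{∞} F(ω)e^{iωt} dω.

F[g](ω) = \frac{\sqrt{15} i \sqrt{\pi} \left(1 - e^{\frac{\omega}{15}}\right) e^{- \frac{\omega^{2}}{60} - \frac{\omega}{30} + 4 i \omega - \frac{1}{60}}}{30}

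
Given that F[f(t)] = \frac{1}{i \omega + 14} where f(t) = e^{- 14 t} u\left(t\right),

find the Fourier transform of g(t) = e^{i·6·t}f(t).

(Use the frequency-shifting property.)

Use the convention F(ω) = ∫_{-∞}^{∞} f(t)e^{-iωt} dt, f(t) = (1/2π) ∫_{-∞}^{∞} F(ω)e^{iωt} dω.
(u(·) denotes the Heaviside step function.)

F[g](ω) = \frac{1}{i \left(\omega - 6\right) + 14}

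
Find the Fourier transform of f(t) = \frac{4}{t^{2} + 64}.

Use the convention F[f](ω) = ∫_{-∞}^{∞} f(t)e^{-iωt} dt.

F(ω) = \frac{\pi e^{- 8 \left|{\omega}\right|}}{2}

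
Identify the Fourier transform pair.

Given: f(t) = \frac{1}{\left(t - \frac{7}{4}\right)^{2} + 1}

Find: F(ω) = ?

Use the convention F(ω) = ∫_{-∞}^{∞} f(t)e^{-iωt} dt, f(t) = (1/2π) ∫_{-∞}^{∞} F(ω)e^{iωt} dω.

F(ω) = \pi e^{- \frac{7 i \omega}{4} - \left|{\omega}\right|}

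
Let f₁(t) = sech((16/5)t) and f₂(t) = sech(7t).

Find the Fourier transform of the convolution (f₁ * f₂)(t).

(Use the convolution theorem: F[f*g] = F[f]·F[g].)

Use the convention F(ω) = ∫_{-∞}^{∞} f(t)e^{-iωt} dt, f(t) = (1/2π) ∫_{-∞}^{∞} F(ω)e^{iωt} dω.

F[f₁*f₂](ω) = \frac{5 \pi^{2}}{112 \cosh{\left(\frac{\pi \omega}{14} \right)} \cosh{\left(\frac{5 \pi \omega}{32} \right)}}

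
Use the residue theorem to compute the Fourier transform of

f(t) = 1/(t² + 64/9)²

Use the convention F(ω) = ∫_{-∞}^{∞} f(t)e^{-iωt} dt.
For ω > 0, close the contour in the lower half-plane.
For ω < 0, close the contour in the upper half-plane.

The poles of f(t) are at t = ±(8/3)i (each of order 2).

Let g(z) = f(z)e^{-iωz}; for large |z| the factor e^{-iωz} decays in the lower half-plane when ω > 0 and in the upper half-plane when ω < 0.

Case ω > 0 (lower half-plane, clockwise contour ⇒ F(ω) = -2πi·ΣRes):
  Res_{z = - \frac{8 i}{3}} g(z) = \frac{9 i \left(8 \omega + 3\right) e^{- \frac{8 \omega}{3}}}{2048} (pole of order 2)
  F(ω) = -2πi·ΣRes = \frac{9 \pi \left(8 \omega + 3\right) e^{- \frac{8 \omega}{3}}}{1024}

Case ω < 0 (upper half-plane, counterclockwise contour ⇒ F(ω) = +2πi·ΣRes):
  Res_{z = \frac{8 i}{3}} g(z) = \frac{9 i \left(8 \omega - 3\right) e^{\frac{8 \omega}{3}}}{2048} (pole of order 2)
  F(ω) = 2πi·ΣRes = \frac{9 \pi \left(3 - 8 \omega\right) e^{\frac{8 \omega}{3}}}{1024}

Both cases combine into a single formula in |ω|:

F(ω) = \frac{9 \pi \left(8 \left|{\omega}\right| + 3\right) e^{- \frac{8 \left|{\omega}\right|}{3}}}{1024}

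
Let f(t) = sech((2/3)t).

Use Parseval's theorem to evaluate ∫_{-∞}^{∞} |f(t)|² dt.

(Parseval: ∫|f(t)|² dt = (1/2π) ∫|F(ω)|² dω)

∫|f(t)|² dt = 3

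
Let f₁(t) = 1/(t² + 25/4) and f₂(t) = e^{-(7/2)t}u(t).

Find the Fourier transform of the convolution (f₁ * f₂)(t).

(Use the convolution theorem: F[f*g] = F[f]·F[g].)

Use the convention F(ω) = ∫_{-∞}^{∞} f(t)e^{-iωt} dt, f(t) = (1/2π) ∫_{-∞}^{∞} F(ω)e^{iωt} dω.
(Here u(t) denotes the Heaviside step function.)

F[f₁*f₂](ω) = \frac{4 \pi e^{- \frac{5 \left|{\omega}\right|}{2}}}{5 \left(2 i \omega + 7\right)}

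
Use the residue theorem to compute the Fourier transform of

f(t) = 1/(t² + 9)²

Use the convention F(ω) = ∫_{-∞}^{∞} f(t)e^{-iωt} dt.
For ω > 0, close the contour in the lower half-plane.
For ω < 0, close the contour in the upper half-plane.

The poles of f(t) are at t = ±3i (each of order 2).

Let g(z) = f(z)e^{-iωz}; for large |z| the factor e^{-iωz} decays in the lower half-plane when ω > 0 and in the upper half-plane when ω < 0.

Case ω > 0 (lower half-plane, clockwise contour ⇒ F(ω) = -2πi·ΣRes):
  Res_{z = - 3 i} g(z) = \frac{i \left(3 \omega + 1\right) e^{- 3 \omega}}{108} (pole of order 2)
  F(ω) = -2πi·ΣRes = \frac{\pi \left(3 \omega + 1\right) e^{- 3 \omega}}{54}

Case ω < 0 (upper half-plane, counterclockwise contour ⇒ F(ω) = +2πi·ΣRes):
  Res_{z = 3 i} g(z) = \frac{i \left(3 \omega - 1\right) e^{3 \omega}}{108} (pole of order 2)
  F(ω) = 2πi·ΣRes = \frac{\pi \left(1 - 3 \omega\right) e^{3 \omega}}{54}

Both cases combine into a single formula in |ω|:

F(ω) = \frac{\pi \left(3 \left|{\omega}\right| + 1\right) e^{- 3 \left|{\omega}\right|}}{54}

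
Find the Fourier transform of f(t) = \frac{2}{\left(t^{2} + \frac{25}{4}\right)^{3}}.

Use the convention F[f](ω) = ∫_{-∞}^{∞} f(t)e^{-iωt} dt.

F(ω) = \frac{2 \pi \left(25 \omega^{2} + 30 \left|{\omega}\right| + 12\right) e^{- \frac{5 \left|{\omega}\right|}{2}}}{3125}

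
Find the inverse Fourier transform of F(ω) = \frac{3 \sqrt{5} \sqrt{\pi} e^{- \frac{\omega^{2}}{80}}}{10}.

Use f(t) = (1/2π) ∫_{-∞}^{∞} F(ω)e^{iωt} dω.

f(t) = 3 e^{- 20 t^{2}}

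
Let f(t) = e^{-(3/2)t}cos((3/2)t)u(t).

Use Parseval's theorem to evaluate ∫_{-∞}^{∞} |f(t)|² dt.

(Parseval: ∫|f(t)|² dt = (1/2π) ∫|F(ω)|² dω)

∫|f(t)|² dt = \frac{1}{4}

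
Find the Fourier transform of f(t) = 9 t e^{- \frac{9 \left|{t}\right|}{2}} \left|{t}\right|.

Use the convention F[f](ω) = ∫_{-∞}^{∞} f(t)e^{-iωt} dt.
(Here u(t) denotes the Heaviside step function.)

F(ω) = \frac{576 i \omega \left(4 \omega^{2} - 243\right)}{\left(4 \omega^{2} + 81\right)^{3}}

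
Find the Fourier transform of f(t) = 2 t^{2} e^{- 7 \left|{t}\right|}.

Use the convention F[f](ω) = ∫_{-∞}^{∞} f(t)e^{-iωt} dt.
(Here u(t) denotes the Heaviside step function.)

F(ω) = \frac{56 \left(49 - 3 \omega^{2}\right)}{\left(\omega^{2} + 49\right)^{3}}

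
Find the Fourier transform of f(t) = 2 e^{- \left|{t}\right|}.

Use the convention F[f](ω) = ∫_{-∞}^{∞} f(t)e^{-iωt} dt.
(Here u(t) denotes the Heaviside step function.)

F(ω) = \frac{4}{\omega^{2} + 1}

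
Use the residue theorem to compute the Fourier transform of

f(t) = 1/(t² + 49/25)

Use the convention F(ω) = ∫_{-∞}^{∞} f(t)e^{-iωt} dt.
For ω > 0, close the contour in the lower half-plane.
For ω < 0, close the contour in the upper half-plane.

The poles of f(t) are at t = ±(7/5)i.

Let g(z) = f(z)e^{-iωz}; for large |z| the factor e^{-iωz} decays in the lower half-plane when ω > 0 and in the upper half-plane when ω < 0.

Case ω > 0 (lower half-plane, clockwise contour ⇒ F(ω) = -2πi·ΣRes):
  Res_{z = - \frac{7 i}{5}} g(z) = \frac{5 i e^{- \frac{7 \omega}{5}}}{14}
  F(ω) = -2πi·ΣRes = \frac{5 \pi e^{- \frac{7 \omega}{5}}}{7}

Case ω < 0 (upper half-plane, counterclockwise contour ⇒ F(ω) = +2πi·ΣRes):
  Res_{z = \frac{7 i}{5}} g(z) = - \frac{5 i e^{\frac{7 \omega}{5}}}{14}
  F(ω) = 2πi·ΣRes = \frac{5 \pi e^{\frac{7 \omega}{5}}}{7}

Both cases combine into a single formula in |ω|:

F(ω) = \frac{5 \pi e^{- \frac{7 \left|{\omega}\right|}{5}}}{7}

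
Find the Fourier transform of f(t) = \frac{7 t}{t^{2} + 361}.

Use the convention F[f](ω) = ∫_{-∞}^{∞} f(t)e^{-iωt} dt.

F(ω) = - 7 i \pi e^{- 19 \left|{\omega}\right|} \operatorname{sign}{\left(\omega \right)}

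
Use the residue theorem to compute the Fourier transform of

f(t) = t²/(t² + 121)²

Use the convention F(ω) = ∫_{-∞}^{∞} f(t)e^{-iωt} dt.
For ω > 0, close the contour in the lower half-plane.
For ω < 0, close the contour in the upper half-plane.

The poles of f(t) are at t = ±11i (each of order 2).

Let g(z) = f(z)e^{-iωz}; for large |z| the factor e^{-iωz} decays in the lower half-plane when ω > 0 and in the upper half-plane when ω < 0.

Case ω > 0 (lower half-plane, clockwise contour ⇒ F(ω) = -2πi·ΣRes):
  Res_{z = - 11 i} g(z) = \frac{i \left(1 - 11 \omega\right) e^{- 11 \omega}}{44} (pole of order 2)
  F(ω) = -2πi·ΣRes = \frac{\pi \left(1 - 11 \omega\right) e^{- 11 \omega}}{22}

Case ω < 0 (upper half-plane, counterclockwise contour ⇒ F(ω) = +2πi·ΣRes):
  Res_{z = 11 i} g(z) = \frac{i \left(- 11 \omega - 1\right) e^{11 \omega}}{44} (pole of order 2)
  F(ω) = 2πi·ΣRes = \frac{\pi \left(11 \omega + 1\right) e^{11 \omega}}{22}

Both cases combine into a single formula in |ω|:

F(ω) = \frac{\pi \left(1 - 11 \left|{\omega}\right|\right) e^{- 11 \left|{\omega}\right|}}{22}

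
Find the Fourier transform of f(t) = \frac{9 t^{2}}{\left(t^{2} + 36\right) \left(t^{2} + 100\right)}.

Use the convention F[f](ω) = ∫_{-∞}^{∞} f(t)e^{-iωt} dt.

F(ω) = \frac{9 \pi \left(5 - 3 e^{4 \left|{\omega}\right|}\right) e^{- 10 \left|{\omega}\right|}}{32}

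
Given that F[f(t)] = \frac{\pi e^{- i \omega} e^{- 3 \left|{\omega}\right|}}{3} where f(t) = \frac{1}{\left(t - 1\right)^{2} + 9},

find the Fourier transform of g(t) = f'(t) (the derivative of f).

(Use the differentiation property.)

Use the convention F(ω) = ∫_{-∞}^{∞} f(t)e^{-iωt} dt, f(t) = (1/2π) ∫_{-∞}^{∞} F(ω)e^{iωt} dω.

F[g](ω) = \frac{i \pi \omega e^{- i \omega - 3 \left|{\omega}\right|}}{3}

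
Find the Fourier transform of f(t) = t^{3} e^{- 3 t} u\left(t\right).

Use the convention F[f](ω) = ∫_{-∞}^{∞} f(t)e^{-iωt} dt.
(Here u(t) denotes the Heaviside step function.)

F(ω) = \frac{6}{\left(i \omega + 3\right)^{4}}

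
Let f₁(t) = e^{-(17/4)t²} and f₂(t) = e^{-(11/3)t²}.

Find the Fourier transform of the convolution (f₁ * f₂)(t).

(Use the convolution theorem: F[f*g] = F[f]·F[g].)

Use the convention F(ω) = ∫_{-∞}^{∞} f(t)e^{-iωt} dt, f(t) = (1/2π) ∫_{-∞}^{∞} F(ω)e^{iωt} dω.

F[f₁*f₂](ω) = \frac{2 \sqrt{561} \pi e^{- \frac{95 \omega^{2}}{748}}}{187}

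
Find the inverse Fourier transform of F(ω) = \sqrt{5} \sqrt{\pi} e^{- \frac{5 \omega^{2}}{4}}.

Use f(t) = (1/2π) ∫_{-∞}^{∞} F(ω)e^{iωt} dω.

f(t) = e^{- \frac{t^{2}}{5}}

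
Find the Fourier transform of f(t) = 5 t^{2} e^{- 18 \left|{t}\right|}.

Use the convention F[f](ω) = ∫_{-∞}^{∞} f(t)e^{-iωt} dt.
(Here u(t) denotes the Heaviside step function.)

F(ω) = \frac{1080 \left(108 - \omega^{2}\right)}{\left(\omega^{2} + 324\right)^{3}}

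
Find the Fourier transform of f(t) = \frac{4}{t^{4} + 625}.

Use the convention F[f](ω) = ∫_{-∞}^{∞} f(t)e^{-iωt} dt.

F(ω) = \frac{4 \pi e^{- \frac{5 \sqrt{2} \left|{\omega}\right|}{2}} \sin{\left(\frac{5 \sqrt{2} \left|{\omega}\right|}{2} + \frac{\pi}{4} \right)}}{125}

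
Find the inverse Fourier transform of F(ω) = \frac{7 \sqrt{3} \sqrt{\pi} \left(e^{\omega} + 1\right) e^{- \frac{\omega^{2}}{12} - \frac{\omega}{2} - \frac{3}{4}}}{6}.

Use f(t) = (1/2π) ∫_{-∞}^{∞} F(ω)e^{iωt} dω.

f(t) = 7 e^{- 3 t^{2}} \cos{\left(3 t \right)}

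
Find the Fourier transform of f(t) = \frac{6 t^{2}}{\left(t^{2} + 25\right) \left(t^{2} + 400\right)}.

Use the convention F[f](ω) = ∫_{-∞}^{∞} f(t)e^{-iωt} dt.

F(ω) = \frac{2 \pi \left(4 - e^{15 \left|{\omega}\right|}\right) e^{- 20 \left|{\omega}\right|}}{25}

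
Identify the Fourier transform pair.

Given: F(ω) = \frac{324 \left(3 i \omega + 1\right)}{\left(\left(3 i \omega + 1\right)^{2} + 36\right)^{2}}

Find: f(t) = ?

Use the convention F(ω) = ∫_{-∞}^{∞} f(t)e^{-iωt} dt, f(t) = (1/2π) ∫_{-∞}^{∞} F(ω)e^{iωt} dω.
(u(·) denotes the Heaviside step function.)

f(t) = 3 t e^{- \frac{t}{3}} \sin{\left(2 t \right)} u\left(t\right)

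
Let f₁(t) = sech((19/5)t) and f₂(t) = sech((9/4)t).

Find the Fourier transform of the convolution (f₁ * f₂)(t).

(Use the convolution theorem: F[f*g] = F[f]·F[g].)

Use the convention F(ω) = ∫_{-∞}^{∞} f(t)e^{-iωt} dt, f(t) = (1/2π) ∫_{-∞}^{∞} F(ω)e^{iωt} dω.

F[f₁*f₂](ω) = \frac{20 \pi^{2}}{171 \cosh{\left(\frac{5 \pi \omega}{38} \right)} \cosh{\left(\frac{2 \pi \omega}{9} \right)}}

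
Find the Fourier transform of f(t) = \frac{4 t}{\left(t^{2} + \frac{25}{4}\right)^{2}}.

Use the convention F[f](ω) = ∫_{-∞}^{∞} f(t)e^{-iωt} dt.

F(ω) = - \frac{4 i \pi \omega e^{- \frac{5 \left|{\omega}\right|}{2}}}{5}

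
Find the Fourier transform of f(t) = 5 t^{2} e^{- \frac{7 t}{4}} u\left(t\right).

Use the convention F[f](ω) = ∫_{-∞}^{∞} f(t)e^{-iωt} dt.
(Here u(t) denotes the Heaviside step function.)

F(ω) = \frac{640}{\left(4 i \omega + 7\right)^{3}}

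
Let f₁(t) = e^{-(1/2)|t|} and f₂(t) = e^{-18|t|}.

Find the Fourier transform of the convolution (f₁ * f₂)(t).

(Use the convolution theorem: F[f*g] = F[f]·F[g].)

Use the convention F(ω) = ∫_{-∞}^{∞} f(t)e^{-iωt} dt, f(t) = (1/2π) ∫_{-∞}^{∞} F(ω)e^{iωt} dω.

F[f₁*f₂](ω) = \frac{144}{\left(\omega^{2} + 324\right) \left(4 \omega^{2} + 1\right)}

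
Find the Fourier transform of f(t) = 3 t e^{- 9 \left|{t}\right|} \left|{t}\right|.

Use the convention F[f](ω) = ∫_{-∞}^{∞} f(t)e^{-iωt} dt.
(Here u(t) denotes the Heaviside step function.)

F(ω) = \frac{12 i \omega \left(\omega^{2} - 243\right)}{\left(\omega^{2} + 81\right)^{3}}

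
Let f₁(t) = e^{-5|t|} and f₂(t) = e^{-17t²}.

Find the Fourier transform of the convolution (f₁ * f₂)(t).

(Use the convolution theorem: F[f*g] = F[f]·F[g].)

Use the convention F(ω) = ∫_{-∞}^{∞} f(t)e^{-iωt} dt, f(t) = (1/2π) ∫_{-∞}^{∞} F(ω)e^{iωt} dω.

F[f₁*f₂](ω) = \frac{10 \sqrt{17} \sqrt{\pi} e^{- \frac{\omega^{2}}{68}}}{17 \left(\omega^{2} + 25\right)}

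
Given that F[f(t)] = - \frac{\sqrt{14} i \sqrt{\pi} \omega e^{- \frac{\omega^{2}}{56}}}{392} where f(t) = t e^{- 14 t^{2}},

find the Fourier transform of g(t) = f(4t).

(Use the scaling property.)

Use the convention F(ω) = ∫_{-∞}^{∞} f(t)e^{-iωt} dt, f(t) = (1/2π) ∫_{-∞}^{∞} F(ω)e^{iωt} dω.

F[g](ω) = - \frac{\sqrt{14} i \sqrt{\pi} \omega e^{- \frac{\omega^{2}}{896}}}{6272}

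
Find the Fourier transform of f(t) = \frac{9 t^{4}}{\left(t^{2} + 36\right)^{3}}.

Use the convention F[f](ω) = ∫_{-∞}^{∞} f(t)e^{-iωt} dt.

F(ω) = \frac{9 \pi \left(12 \omega^{2} - 10 \left|{\omega}\right| + 1\right) e^{- 6 \left|{\omega}\right|}}{16}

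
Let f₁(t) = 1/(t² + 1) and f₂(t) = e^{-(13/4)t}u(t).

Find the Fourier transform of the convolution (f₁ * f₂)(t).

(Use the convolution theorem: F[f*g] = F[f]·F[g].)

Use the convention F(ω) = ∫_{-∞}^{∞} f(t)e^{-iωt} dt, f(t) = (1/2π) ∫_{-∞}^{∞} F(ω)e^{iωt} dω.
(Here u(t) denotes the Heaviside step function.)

F[f₁*f₂](ω) = \frac{4 \pi e^{- \left|{\omega}\right|}}{4 i \omega + 13}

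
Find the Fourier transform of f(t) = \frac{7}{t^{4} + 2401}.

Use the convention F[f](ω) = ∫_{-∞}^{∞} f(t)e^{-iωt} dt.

F(ω) = \frac{\pi e^{- \frac{7 \sqrt{2} \left|{\omega}\right|}{2}} \sin{\left(\frac{7 \sqrt{2} \left|{\omega}\right|}{2} + \frac{\pi}{4} \right)}}{49}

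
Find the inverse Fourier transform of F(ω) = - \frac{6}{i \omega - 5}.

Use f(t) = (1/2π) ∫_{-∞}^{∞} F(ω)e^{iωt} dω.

f(t) = 6 e^{5 t} u\left(- t\right)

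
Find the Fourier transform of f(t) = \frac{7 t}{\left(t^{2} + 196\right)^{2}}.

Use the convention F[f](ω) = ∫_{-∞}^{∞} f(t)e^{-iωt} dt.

F(ω) = - \frac{i \pi \omega e^{- 14 \left|{\omega}\right|}}{4}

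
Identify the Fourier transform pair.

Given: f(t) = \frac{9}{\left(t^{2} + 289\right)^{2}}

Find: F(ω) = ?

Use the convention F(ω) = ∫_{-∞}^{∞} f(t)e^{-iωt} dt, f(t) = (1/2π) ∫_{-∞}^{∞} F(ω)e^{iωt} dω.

F(ω) = \frac{9 \pi \left(17 \left|{\omega}\right| + 1\right) e^{- 17 \left|{\omega}\right|}}{9826}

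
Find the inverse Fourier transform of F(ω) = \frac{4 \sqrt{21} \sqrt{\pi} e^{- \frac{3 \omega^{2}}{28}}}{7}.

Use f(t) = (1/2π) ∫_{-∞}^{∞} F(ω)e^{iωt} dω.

f(t) = 4 e^{- \frac{7 t^{2}}{3}}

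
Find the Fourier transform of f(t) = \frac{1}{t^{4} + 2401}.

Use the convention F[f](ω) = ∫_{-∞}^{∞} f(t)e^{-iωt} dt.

F(ω) = \frac{\pi e^{- \frac{7 \sqrt{2} \left|{\omega}\right|}{2}} \sin{\left(\frac{7 \sqrt{2} \left|{\omega}\right|}{2} + \frac{\pi}{4} \right)}}{343}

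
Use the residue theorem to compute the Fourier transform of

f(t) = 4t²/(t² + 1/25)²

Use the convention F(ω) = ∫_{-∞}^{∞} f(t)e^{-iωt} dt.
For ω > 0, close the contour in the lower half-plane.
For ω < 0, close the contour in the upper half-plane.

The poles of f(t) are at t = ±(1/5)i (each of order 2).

Let g(z) = f(z)e^{-iωz}; for large |z| the factor e^{-iωz} decays in the lower half-plane when ω > 0 and in the upper half-plane when ω < 0.

Case ω > 0 (lower half-plane, clockwise contour ⇒ F(ω) = -2πi·ΣRes):
  Res_{z = - \frac{i}{5}} g(z) = i \left(5 - \omega\right) e^{- \frac{\omega}{5}} (pole of order 2)
  F(ω) = -2πi·ΣRes = 2 \pi \left(5 - \omega\right) e^{- \frac{\omega}{5}}

Case ω < 0 (upper half-plane, counterclockwise contour ⇒ F(ω) = +2πi·ΣRes):
  Res_{z = \frac{i}{5}} g(z) = i \left(- \omega - 5\right) e^{\frac{\omega}{5}} (pole of order 2)
  F(ω) = 2πi·ΣRes = 2 \pi \left(\omega + 5\right) e^{\frac{\omega}{5}}

Both cases combine into a single formula in |ω|:

F(ω) = 2 \pi \left(5 - \left|{\omega}\right|\right) e^{- \frac{\left|{\omega}\right|}{5}}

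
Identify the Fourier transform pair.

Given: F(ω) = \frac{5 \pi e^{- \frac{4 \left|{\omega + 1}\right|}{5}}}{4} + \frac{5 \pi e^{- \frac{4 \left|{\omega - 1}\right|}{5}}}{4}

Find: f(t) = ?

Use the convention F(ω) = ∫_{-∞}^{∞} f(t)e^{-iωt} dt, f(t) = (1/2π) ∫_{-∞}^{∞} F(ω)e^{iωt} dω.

f(t) = \frac{2 \cos{\left(t \right)}}{t^{2} + \frac{16}{25}}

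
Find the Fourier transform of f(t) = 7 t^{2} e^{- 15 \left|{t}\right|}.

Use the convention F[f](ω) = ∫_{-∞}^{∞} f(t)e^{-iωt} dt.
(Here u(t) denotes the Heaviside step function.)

F(ω) = \frac{1260 \left(75 - \omega^{2}\right)}{\left(\omega^{2} + 225\right)^{3}}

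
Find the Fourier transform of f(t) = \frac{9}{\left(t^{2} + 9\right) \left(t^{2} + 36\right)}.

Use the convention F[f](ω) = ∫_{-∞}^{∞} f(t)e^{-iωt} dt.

F(ω) = \frac{\pi \left(2 e^{3 \left|{\omega}\right|} - 1\right) e^{- 6 \left|{\omega}\right|}}{18}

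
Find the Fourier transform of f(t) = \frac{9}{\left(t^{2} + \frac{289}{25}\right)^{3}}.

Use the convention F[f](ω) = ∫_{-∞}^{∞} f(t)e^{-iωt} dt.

F(ω) = \frac{1125 \pi \left(289 \omega^{2} + 255 \left|{\omega}\right| + 75\right) e^{- \frac{17 \left|{\omega}\right|}{5}}}{11358856}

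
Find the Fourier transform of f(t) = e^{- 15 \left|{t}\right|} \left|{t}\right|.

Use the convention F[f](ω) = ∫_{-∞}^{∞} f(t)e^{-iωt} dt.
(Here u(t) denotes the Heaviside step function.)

F(ω) = \frac{2 \left(225 - \omega^{2}\right)}{\left(\omega^{2} + 225\right)^{2}}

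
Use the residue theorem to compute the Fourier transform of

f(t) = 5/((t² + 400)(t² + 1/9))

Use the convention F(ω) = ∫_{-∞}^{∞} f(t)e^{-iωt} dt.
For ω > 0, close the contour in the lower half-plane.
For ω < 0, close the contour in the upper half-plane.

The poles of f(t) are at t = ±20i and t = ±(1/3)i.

Let g(z) = f(z)e^{-iωz}; for large |z| the factor e^{-iωz} decays in the lower half-plane when ω > 0 and in the upper half-plane when ω < 0.

Case ω > 0 (lower half-plane, clockwise contour ⇒ F(ω) = -2πi·ΣRes):
  Res_{z = - 20 i} g(z) = - \frac{9 i e^{- 20 \omega}}{28792}
  Res_{z = - \frac{i}{3}} g(z) = \frac{135 i e^{- \frac{\omega}{3}}}{7198}
  F(ω) = -2πi·ΣRes = - \frac{9 \pi e^{- 20 \omega}}{14396} + \frac{135 \pi e^{- \frac{\omega}{3}}}{3599}

Case ω < 0 (upper half-plane, counterclockwise contour ⇒ F(ω) = +2πi·ΣRes):
  Res_{z = 20 i} g(z) = \frac{9 i e^{20 \omega}}{28792}
  Res_{z = \frac{i}{3}} g(z) = - \frac{135 i e^{\frac{\omega}{3}}}{7198}
  F(ω) = 2πi·ΣRes = \frac{9 \pi \left(60 e^{\frac{\omega}{3}} - e^{20 \omega}\right)}{14396}

Both cases combine into a single formula in |ω|:

F(ω) = - \frac{9 \pi e^{- 20 \left|{\omega}\right|}}{14396} + \frac{135 \pi e^{- \frac{\left|{\omega}\right|}{3}}}{3599}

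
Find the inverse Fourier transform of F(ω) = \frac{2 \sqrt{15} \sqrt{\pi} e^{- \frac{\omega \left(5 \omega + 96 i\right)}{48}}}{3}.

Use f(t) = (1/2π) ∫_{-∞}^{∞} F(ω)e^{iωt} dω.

f(t) = 4 e^{- \frac{12 \left(t - 2\right)^{2}}{5}}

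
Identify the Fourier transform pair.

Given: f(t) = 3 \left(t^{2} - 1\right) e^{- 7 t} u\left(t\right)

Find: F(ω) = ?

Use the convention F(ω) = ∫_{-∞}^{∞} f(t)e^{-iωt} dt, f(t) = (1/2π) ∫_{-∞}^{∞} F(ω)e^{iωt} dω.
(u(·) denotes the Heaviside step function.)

F(ω) = \frac{3 \left(2 i \omega - \left(i \omega + 7\right)^{3} + 14\right)}{\left(i \omega + 7\right)^{4}}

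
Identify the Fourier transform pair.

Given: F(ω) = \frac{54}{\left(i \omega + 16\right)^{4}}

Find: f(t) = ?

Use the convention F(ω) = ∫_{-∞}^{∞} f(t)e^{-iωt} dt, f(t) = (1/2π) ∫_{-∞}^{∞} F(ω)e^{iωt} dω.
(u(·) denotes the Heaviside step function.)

f(t) = 9 t^{3} e^{- 16 t} u\left(t\right)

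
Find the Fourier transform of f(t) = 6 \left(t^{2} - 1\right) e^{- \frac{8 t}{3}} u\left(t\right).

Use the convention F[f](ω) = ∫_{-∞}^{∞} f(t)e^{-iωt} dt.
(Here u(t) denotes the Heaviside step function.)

F(ω) = \frac{18 \left(54 i \omega - \left(3 i \omega + 8\right)^{3} + 144\right)}{\left(3 i \omega + 8\right)^{4}}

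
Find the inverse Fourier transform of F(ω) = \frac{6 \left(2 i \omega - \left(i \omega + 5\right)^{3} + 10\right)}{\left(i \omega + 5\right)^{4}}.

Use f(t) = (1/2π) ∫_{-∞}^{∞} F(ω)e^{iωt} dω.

f(t) = 6 \left(t^{2} - 1\right) e^{- 5 t} u\left(t\right)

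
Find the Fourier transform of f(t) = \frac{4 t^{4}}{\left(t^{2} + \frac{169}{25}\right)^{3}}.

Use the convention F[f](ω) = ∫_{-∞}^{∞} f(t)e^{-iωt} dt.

F(ω) = \frac{\pi \left(169 \omega^{2} - 325 \left|{\omega}\right| + 75\right) e^{- \frac{13 \left|{\omega}\right|}{5}}}{130}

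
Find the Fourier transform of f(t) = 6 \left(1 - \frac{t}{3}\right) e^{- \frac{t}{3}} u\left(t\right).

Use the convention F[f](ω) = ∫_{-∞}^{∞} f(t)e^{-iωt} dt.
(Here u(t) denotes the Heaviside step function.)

F(ω) = \frac{54 i \omega}{- 9 \omega^{2} + 6 i \omega + 1}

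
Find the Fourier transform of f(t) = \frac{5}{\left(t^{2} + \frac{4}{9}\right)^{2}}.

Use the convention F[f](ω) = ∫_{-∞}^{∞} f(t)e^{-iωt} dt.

F(ω) = \frac{45 \pi \left(2 \left|{\omega}\right| + 3\right) e^{- \frac{2 \left|{\omega}\right|}{3}}}{16}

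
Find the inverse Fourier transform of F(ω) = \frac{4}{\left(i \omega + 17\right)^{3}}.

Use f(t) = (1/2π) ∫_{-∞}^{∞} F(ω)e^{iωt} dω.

f(t) = 2 t^{2} e^{- 17 t} u\left(t\right)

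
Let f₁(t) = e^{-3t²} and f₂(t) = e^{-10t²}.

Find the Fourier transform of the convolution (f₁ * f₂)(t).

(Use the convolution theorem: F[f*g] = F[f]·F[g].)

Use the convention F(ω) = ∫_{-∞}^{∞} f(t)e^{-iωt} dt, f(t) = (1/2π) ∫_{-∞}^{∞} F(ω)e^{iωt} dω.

F[f₁*f₂](ω) = \frac{\sqrt{30} \pi e^{- \frac{13 \omega^{2}}{120}}}{30}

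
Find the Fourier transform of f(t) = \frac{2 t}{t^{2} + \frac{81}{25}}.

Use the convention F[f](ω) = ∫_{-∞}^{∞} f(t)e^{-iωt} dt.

F(ω) = - 2 i \pi e^{- \frac{9 \left|{\omega}\right|}{5}} \operatorname{sign}{\left(\omega \right)}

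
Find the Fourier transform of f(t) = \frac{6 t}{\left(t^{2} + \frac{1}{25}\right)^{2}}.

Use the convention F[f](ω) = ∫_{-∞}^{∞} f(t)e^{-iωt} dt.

F(ω) = - 15 i \pi \omega e^{- \frac{\left|{\omega}\right|}{5}}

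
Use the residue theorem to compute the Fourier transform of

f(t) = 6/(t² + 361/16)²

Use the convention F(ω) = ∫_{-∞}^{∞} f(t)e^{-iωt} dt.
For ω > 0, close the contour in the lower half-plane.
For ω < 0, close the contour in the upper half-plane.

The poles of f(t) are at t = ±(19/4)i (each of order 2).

Let g(z) = f(z)e^{-iωz}; for large |z| the factor e^{-iωz} decays in the lower half-plane when ω > 0 and in the upper half-plane when ω < 0.

Case ω > 0 (lower half-plane, clockwise contour ⇒ F(ω) = -2πi·ΣRes):
  Res_{z = - \frac{19 i}{4}} g(z) = \frac{24 i \left(19 \omega + 4\right) e^{- \frac{19 \omega}{4}}}{6859} (pole of order 2)
  F(ω) = -2πi·ΣRes = \frac{48 \pi \left(19 \omega + 4\right) e^{- \frac{19 \omega}{4}}}{6859}

Case ω < 0 (upper half-plane, counterclockwise contour ⇒ F(ω) = +2πi·ΣRes):
  Res_{z = \frac{19 i}{4}} g(z) = \frac{24 i \left(19 \omega - 4\right) e^{\frac{19 \omega}{4}}}{6859} (pole of order 2)
  F(ω) = 2πi·ΣRes = \frac{48 \pi \left(4 - 19 \omega\right) e^{\frac{19 \omega}{4}}}{6859}

Both cases combine into a single formula in |ω|:

F(ω) = \frac{48 \pi \left(19 \left|{\omega}\right| + 4\right) e^{- \frac{19 \left|{\omega}\right|}{4}}}{6859}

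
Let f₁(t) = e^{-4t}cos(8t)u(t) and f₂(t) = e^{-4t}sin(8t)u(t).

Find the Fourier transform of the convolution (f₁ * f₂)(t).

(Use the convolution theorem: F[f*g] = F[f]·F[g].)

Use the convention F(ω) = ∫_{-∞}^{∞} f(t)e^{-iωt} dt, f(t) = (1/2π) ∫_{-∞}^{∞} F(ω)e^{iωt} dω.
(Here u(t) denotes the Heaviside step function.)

F[f₁*f₂](ω) = \frac{8 \left(i \omega + 4\right)}{\left(\left(i \omega + 4\right)^{2} + 64\right)^{2}}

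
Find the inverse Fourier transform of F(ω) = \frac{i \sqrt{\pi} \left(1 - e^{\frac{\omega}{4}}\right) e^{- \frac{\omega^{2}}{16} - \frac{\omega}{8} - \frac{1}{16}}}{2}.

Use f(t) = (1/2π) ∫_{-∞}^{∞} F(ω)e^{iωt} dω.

f(t) = 2 e^{- 4 t^{2}} \sin{\left(t \right)}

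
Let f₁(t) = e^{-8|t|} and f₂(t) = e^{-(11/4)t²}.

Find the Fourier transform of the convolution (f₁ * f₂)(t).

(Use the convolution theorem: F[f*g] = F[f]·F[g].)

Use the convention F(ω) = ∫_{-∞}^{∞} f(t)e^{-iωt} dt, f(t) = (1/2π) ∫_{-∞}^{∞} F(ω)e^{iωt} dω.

F[f₁*f₂](ω) = \frac{32 \sqrt{11} \sqrt{\pi} e^{- \frac{\omega^{2}}{11}}}{11 \left(\omega^{2} + 64\right)}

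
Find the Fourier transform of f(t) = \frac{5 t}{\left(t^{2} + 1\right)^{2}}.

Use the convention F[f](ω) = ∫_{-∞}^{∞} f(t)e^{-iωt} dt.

F(ω) = - \frac{5 i \pi \omega e^{- \left|{\omega}\right|}}{2}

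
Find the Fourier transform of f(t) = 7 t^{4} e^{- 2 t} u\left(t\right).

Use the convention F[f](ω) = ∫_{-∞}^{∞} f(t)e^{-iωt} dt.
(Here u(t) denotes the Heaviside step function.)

F(ω) = \frac{168}{\left(i \omega + 2\right)^{5}}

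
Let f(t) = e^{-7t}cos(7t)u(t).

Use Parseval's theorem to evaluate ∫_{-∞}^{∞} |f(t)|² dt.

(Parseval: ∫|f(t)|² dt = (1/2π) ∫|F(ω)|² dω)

∫|f(t)|² dt = \frac{3}{56}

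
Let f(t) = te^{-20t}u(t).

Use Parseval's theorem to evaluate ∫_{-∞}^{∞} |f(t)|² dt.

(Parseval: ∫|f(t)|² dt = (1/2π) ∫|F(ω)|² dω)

∫|f(t)|² dt = \frac{1}{32000}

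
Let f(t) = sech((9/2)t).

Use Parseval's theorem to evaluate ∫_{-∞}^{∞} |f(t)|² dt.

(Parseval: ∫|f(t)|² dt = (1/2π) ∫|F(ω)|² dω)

∫|f(t)|² dt = \frac{4}{9}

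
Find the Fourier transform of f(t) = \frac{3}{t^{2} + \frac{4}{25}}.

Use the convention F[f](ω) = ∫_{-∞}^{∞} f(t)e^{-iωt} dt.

F(ω) = \frac{15 \pi e^{- \frac{2 \left|{\omega}\right|}{5}}}{2}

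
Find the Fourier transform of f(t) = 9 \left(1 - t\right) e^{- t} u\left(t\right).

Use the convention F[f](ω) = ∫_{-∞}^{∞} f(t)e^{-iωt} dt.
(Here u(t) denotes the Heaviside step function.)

F(ω) = \frac{9 i \omega}{- \omega^{2} + 2 i \omega + 1}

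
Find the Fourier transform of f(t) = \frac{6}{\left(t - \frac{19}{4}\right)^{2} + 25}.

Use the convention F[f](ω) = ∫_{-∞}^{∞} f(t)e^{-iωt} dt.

F(ω) = \frac{6 \pi e^{- \frac{19 i \omega}{4} - 5 \left|{\omega}\right|}}{5}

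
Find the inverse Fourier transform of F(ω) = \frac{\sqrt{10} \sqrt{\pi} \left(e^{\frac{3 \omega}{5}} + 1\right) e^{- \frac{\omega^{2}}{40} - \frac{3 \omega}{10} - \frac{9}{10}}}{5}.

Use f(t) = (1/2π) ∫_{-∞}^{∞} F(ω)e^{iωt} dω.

f(t) = 4 e^{- 10 t^{2}} \cos{\left(6 t \right)}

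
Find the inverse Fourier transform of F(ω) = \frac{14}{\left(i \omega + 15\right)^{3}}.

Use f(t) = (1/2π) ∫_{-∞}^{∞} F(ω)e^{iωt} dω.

f(t) = 7 t^{2} e^{- 15 t} u\left(t\right)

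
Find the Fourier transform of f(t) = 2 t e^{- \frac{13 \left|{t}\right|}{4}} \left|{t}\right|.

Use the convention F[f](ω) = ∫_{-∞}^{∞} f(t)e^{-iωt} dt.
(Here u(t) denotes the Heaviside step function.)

F(ω) = \frac{2048 i \omega \left(16 \omega^{2} - 507\right)}{\left(16 \omega^{2} + 169\right)^{3}}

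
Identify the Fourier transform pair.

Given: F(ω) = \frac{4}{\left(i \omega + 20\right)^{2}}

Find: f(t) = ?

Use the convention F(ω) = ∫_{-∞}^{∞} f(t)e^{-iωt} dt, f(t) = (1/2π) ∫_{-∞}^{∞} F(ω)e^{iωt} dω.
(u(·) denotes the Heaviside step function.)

f(t) = 4 t e^{- 20 t} u\left(t\right)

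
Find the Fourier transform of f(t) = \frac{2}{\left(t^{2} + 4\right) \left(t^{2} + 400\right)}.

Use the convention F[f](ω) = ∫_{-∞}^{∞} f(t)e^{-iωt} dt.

F(ω) = \frac{\pi \left(10 e^{18 \left|{\omega}\right|} - 1\right) e^{- 20 \left|{\omega}\right|}}{3960}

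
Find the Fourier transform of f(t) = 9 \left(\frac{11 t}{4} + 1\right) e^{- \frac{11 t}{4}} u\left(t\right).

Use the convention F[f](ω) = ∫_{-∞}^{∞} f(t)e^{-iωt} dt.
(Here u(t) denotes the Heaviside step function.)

F(ω) = \frac{72 \left(- 2 i \omega - 11\right)}{16 \omega^{2} - 88 i \omega - 121}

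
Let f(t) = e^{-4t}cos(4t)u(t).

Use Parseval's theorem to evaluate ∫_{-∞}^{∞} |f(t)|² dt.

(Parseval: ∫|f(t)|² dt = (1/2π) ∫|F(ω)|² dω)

∫|f(t)|² dt = \frac{3}{32}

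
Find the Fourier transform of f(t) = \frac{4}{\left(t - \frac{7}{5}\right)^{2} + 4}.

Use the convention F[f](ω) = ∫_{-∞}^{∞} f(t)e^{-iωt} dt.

F(ω) = 2 \pi e^{- \frac{7 i \omega}{5} - 2 \left|{\omega}\right|}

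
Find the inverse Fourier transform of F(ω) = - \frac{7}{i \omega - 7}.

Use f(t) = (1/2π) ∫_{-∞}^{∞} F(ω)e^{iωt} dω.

f(t) = 7 e^{7 t} u\left(- t\right)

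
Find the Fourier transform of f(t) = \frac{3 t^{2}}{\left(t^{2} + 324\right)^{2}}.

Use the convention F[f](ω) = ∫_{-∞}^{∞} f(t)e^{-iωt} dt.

F(ω) = \frac{\pi \left(1 - 18 \left|{\omega}\right|\right) e^{- 18 \left|{\omega}\right|}}{12}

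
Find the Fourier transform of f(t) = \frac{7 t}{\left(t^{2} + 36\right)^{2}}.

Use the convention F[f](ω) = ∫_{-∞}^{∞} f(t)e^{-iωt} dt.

F(ω) = - \frac{7 i \pi \omega e^{- 6 \left|{\omega}\right|}}{12}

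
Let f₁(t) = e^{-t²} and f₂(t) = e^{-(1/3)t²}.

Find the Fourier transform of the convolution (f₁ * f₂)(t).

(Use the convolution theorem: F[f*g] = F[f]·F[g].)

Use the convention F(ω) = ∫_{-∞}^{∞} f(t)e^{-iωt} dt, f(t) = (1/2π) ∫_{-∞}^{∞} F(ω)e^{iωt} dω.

F[f₁*f₂](ω) = \sqrt{3} \pi e^{- \omega^{2}}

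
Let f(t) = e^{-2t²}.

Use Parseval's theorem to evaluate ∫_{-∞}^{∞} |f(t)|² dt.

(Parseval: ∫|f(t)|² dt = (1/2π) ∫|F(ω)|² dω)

∫|f(t)|² dt = \frac{\sqrt{\pi}}{2}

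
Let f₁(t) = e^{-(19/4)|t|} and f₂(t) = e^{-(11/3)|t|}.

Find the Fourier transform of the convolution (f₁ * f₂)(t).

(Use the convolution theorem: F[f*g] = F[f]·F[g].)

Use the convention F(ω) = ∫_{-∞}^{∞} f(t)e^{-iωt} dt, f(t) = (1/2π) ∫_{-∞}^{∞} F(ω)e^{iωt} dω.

F[f₁*f₂](ω) = \frac{10032}{144 \omega^{4} + 5185 \omega^{2} + 43681}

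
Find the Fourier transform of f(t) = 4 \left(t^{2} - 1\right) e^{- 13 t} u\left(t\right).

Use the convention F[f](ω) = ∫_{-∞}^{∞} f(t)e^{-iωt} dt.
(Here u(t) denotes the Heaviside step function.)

F(ω) = \frac{4 \left(2 i \omega - \left(i \omega + 13\right)^{3} + 26\right)}{\left(i \omega + 13\right)^{4}}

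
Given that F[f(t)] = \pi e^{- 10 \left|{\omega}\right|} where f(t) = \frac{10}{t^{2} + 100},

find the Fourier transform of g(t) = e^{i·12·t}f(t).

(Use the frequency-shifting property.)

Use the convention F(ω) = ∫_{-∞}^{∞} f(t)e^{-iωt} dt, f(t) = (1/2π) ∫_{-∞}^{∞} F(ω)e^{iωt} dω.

F[g](ω) = \pi e^{- 10 \left|{\omega - 12}\right|}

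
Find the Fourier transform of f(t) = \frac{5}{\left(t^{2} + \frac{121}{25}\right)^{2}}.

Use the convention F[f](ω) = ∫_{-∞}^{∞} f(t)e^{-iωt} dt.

F(ω) = \frac{125 \pi \left(11 \left|{\omega}\right| + 5\right) e^{- \frac{11 \left|{\omega}\right|}{5}}}{2662}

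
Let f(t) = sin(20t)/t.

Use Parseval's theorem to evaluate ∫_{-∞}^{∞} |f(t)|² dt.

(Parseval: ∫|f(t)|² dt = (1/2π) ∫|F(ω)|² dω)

∫|f(t)|² dt = 20 \pi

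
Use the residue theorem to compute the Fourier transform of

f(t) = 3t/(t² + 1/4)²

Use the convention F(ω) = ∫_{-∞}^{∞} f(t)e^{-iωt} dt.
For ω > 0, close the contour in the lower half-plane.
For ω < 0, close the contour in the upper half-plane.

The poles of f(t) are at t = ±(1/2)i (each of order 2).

Let g(z) = f(z)e^{-iωz}; for large |z| the factor e^{-iωz} decays in the lower half-plane when ω > 0 and in the upper half-plane when ω < 0.

Case ω > 0 (lower half-plane, clockwise contour ⇒ F(ω) = -2πi·ΣRes):
  Res_{z = - \frac{i}{2}} g(z) = \frac{3 \omega e^{- \frac{\omega}{2}}}{2} (pole of order 2)
  F(ω) = -2πi·ΣRes = - 3 i \pi \omega e^{- \frac{\omega}{2}}

Case ω < 0 (upper half-plane, counterclockwise contour ⇒ F(ω) = +2πi·ΣRes):
  Res_{z = \frac{i}{2}} g(z) = - \frac{3 \omega e^{\frac{\omega}{2}}}{2} (pole of order 2)
  F(ω) = 2πi·ΣRes = - 3 i \pi \omega e^{\frac{\omega}{2}}

Both cases combine into a single formula in |ω|:

F(ω) = - 3 i \pi \omega e^{- \frac{\left|{\omega}\right|}{2}}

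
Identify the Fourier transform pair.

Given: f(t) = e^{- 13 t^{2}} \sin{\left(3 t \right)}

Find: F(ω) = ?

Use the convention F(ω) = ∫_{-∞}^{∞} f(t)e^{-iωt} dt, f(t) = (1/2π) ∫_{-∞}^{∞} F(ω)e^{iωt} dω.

F(ω) = \frac{\sqrt{13} i \sqrt{\pi} \left(1 - e^{\frac{3 \omega}{13}}\right) e^{- \frac{\omega^{2}}{52} - \frac{3 \omega}{26} - \frac{9}{52}}}{26}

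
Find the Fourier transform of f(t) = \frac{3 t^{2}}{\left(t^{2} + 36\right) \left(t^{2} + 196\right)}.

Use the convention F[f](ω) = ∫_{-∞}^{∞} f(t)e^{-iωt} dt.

F(ω) = \frac{3 \pi \left(7 - 3 e^{8 \left|{\omega}\right|}\right) e^{- 14 \left|{\omega}\right|}}{80}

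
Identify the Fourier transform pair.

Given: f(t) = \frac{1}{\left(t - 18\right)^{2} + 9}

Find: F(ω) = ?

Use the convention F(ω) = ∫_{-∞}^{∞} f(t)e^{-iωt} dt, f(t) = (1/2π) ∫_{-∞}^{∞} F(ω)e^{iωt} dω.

F(ω) = \frac{\pi e^{- 18 i \omega - 3 \left|{\omega}\right|}}{3}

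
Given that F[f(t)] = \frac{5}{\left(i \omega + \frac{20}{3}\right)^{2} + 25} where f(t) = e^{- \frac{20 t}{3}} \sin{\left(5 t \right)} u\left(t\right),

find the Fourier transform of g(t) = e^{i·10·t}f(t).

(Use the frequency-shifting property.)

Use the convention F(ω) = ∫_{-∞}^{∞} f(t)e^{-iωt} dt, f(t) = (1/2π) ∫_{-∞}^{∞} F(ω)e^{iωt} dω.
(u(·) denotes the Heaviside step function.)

F[g](ω) = \frac{45}{\left(3 i \left(\omega - 10\right) + 20\right)^{2} + 225}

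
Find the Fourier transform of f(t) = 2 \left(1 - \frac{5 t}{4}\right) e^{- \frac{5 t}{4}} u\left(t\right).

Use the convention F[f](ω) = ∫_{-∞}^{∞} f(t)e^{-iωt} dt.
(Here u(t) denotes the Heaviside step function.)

F(ω) = \frac{32 i \omega}{- 16 \omega^{2} + 40 i \omega + 25}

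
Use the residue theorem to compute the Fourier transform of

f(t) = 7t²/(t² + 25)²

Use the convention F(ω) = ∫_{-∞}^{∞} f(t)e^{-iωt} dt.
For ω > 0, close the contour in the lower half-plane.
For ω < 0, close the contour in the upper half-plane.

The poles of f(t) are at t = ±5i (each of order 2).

Let g(z) = f(z)e^{-iωz}; for large |z| the factor e^{-iωz} decays in the lower half-plane when ω > 0 and in the upper half-plane when ω < 0.

Case ω > 0 (lower half-plane, clockwise contour ⇒ F(ω) = -2πi·ΣRes):
  Res_{z = - 5 i} g(z) = \frac{7 i \left(1 - 5 \omega\right) e^{- 5 \omega}}{20} (pole of order 2)
  F(ω) = -2πi·ΣRes = \frac{7 \pi \left(1 - 5 \omega\right) e^{- 5 \omega}}{10}

Case ω < 0 (upper half-plane, counterclockwise contour ⇒ F(ω) = +2πi·ΣRes):
  Res_{z = 5 i} g(z) = \frac{7 i \left(- 5 \omega - 1\right) e^{5 \omega}}{20} (pole of order 2)
  F(ω) = 2πi·ΣRes = \frac{7 \pi \left(5 \omega + 1\right) e^{5 \omega}}{10}

Both cases combine into a single formula in |ω|:

F(ω) = \frac{7 \pi \left(1 - 5 \left|{\omega}\right|\right) e^{- 5 \left|{\omega}\right|}}{10}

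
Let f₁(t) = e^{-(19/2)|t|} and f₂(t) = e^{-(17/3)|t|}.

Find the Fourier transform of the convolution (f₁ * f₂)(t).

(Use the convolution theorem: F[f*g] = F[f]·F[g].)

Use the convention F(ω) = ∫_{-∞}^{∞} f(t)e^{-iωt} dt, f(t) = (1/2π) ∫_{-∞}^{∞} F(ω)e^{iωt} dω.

F[f₁*f₂](ω) = \frac{7752}{36 \omega^{4} + 4405 \omega^{2} + 104329}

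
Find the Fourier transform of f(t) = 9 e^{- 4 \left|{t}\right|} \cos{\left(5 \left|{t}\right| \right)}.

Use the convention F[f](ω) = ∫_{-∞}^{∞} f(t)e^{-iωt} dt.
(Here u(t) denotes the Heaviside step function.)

F(ω) = \frac{72 \left(\omega^{2} + 41\right)}{\omega^{4} - 18 \omega^{2} + 1681}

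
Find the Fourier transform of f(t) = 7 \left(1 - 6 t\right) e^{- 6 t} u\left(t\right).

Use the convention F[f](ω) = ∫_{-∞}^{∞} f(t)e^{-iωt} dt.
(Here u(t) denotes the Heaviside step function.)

F(ω) = \frac{7 i \omega}{- \omega^{2} + 12 i \omega + 36}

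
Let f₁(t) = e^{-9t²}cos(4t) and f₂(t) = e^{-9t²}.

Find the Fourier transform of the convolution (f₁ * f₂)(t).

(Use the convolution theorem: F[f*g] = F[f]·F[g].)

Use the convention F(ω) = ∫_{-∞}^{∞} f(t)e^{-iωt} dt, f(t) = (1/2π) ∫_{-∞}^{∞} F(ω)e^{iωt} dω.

F[f₁*f₂](ω) = \frac{\pi \left(e^{\frac{4 \omega}{9}} + 1\right) e^{- \frac{\omega^{2}}{18} - \frac{2 \omega}{9} - \frac{4}{9}}}{18}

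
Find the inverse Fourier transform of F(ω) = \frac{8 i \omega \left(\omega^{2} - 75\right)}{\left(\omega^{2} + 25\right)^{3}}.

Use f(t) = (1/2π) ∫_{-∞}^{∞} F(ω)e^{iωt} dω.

f(t) = 2 t e^{- 5 \left|{t}\right|} \left|{t}\right|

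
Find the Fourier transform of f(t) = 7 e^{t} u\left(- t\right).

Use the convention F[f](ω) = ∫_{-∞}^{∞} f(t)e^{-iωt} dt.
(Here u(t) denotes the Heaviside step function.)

F(ω) = \frac{7 i}{\omega + i}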